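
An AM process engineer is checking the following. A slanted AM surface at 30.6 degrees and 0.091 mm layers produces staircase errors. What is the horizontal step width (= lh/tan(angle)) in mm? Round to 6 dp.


step = 0.091 / tan(30.6) = 0.153873 mm


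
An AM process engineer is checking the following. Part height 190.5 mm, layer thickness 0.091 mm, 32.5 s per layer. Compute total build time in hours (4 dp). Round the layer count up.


Layers = ceil(190.5/0.091) = 2094
t = 2094 * 32.5 / 3600 = 18.9042 hrs


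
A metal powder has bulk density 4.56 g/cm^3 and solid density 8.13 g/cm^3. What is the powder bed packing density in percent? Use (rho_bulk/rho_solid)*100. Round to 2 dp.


Packing = (4.56/8.13)*100 = 56.09 %


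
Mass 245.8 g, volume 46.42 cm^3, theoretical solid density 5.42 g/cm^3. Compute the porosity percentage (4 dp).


rho_part = 245.8 / 46.42 = 5.29513141 g/cm^3
Porosity = (1 - 5.29513141/5.42)*100 = 2.3038 %


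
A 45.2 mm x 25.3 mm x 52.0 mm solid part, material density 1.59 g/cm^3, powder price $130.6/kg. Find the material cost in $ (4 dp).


V = 45.2 * 25.3 * 52.0 = 59465.12 mm^3 = 59.46512 cm^3
Mass = 59.46512 * 1.59 / 1000 = 0.09454954 kg
Cost = 0.09454954 * 130.6 = 12.3482 $


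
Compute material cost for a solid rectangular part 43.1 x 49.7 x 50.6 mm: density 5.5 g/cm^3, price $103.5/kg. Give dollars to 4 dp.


V = 43.1 * 49.7 * 50.6 = 108388.742 mm^3 = 108.388742 cm^3
Mass = 108.388742 * 5.5 / 1000 = 0.59613808 kg
Cost = 0.59613808 * 103.5 = 61.7003 $


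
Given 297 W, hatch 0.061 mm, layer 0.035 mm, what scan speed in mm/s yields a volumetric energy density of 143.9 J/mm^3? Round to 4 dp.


v = 297 / (143.9*0.061*0.035) = 966.7135 mm/s


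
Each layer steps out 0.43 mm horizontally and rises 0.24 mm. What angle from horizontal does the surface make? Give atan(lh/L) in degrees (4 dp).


angle = atan(0.24/0.43) = 29.1676 degrees


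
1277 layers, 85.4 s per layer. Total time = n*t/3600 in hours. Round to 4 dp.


t = 1277 * 85.4 / 3600 = 30.2933 hrs


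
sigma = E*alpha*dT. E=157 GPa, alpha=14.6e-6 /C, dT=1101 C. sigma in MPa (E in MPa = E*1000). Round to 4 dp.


sigma = 157*1000 * 14.6e-6 * 1101 = 2523.7122 MPa


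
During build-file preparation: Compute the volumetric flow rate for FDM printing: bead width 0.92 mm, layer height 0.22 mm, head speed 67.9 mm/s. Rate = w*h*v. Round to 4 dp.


Rate = 0.92 * 0.22 * 67.9 = 13.743 mm^3/s


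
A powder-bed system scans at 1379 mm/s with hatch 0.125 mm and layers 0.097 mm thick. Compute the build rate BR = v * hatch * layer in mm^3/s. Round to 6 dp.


Rate = 1379 * 0.125 * 0.097 = 16.720375 mm^3/s


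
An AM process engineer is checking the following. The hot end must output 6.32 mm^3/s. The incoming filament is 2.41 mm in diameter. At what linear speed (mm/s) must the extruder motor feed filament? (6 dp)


A = pi*(2.41/2)^2 = 4.561671
v = 6.32 / 4.561671 = 1.385457 mm/s


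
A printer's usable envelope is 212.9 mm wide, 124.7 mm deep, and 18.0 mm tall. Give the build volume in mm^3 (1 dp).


V = 212.9 * 124.7 * 18.0 = 477875.3 mm^3


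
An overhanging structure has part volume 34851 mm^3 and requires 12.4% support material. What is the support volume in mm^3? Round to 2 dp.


V_support = 34851 * 0.124 = 4321.52 mm^3


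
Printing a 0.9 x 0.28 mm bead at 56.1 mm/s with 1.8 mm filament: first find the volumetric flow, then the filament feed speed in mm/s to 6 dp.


Q = 0.9 * 0.28 * 56.1 = 14.1372 mm^3/s
A_fil = pi*(1.8/2)^2 = 2.54469005 mm^2
v_feed = 14.1372 / 2.54469005 = 5.555569 mm/s


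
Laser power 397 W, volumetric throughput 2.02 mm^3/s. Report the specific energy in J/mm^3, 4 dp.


SE = 397 / 2.02 = 196.5347 J/mm^3


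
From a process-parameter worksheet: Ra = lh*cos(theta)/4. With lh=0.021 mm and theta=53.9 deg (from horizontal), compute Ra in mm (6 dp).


Ra = 0.021 * cos(53.9) / 4 = 0.003093 mm


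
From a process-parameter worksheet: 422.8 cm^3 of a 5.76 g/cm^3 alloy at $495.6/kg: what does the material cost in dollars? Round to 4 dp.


Mass = 422.8*5.76/1000 = 2.435328 kg
Cost = 2.435328 * 495.6 = 1206.9486 $


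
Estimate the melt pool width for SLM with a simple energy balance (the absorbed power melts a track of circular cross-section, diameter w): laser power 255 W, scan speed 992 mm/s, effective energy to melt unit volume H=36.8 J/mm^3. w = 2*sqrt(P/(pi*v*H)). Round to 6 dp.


w = 2*sqrt(255/(pi*992*36.8)) = 0.094307 mm


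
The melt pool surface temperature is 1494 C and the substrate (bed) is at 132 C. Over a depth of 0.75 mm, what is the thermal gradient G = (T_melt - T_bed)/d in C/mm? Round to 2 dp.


G = (1494-132)/0.75 = 1816.0 C/mm


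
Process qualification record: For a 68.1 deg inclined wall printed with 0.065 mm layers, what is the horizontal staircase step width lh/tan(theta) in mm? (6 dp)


step = 0.065 / tan(68.1) = 0.02613 mm


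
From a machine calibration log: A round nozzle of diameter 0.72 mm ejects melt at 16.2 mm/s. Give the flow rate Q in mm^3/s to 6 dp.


A = pi*(0.72/2)^2 = 0.40715041 mm^2
Q = 0.40715041 * 16.2 = 6.595837 mm^3/s


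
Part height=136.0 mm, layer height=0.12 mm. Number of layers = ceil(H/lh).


Layers = ceil(136.0/0.12) = 1134


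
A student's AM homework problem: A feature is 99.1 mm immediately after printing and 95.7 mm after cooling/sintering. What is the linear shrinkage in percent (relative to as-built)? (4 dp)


Shrinkage = ((99.1-95.7)/99.1)*100 = 3.4309 %


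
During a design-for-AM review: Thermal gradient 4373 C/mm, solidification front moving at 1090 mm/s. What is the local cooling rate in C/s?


CR = 4373 * 1090 = 4766570 C/s


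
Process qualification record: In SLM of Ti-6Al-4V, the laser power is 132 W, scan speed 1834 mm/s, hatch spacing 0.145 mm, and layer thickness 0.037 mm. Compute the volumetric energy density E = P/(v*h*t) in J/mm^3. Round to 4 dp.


E = 132 / (1834*0.145*0.037) = 13.4154 J/mm^3


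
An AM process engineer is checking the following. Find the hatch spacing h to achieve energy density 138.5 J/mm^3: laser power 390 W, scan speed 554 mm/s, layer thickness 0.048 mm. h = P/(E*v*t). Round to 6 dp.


h = 390 / (138.5*554*0.048) = 0.105892 mm


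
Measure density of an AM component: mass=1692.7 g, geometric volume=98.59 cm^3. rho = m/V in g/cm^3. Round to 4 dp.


rho = 1692.7 / 98.59 = 17.1691 g/cm^3


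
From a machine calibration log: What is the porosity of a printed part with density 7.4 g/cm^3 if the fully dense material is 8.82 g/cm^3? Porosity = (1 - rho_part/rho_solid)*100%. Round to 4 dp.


Porosity = (1-7.4/8.82)*100 = 16.0998 %


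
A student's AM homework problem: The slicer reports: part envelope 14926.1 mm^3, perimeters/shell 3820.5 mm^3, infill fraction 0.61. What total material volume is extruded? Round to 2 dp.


V_infill = (14926.1 - 3820.5) * 0.61 = 6774.42
V_total = 3820.5 + 6774.42 = 10594.92 mm^3


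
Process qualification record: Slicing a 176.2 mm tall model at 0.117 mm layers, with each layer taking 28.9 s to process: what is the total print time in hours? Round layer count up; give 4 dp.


Layers = ceil(176.2/0.117) = 1506
t = 1506 * 28.9 / 3600 = 12.0898 hrs


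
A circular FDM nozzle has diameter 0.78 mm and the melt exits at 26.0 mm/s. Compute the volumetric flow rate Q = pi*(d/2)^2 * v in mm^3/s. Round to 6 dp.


A = pi*(0.78/2)^2 = 0.47783624 mm^2
Q = 0.47783624 * 26.0 = 12.423742 mm^3/s


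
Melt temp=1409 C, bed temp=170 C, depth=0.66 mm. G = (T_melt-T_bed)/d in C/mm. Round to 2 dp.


G = (1409-170)/0.66 = 1877.27 C/mm


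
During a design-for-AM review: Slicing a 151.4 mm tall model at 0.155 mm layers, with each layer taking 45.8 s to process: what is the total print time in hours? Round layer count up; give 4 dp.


Layers = ceil(151.4/0.155) = 977
t = 977 * 45.8 / 3600 = 12.4296 hrs


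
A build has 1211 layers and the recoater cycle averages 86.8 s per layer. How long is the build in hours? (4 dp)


t = 1211 * 86.8 / 3600 = 29.1986 hrs


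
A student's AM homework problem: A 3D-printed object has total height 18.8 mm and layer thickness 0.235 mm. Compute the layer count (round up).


Layers = ceil(18.8/0.235) = 80


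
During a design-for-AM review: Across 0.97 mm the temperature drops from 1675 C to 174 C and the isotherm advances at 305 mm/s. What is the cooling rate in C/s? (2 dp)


G = (1675-174)/0.97 = 1547.42268041 C/mm
CR = 1547.42268041 * 305 = 471963.92 C/s


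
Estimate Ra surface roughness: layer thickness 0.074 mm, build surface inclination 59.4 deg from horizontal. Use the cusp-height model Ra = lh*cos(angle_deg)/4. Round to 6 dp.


Ra = 0.074 * cos(59.4) / 4 = 0.009417 mm


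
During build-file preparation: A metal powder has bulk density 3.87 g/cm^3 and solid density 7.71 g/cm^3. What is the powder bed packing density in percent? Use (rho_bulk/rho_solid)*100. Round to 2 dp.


Packing = (3.87/7.71)*100 = 50.19 %


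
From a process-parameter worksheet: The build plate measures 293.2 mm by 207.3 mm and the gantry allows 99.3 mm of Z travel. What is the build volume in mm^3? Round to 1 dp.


V = 293.2 * 207.3 * 99.3 = 6035489.7 mm^3


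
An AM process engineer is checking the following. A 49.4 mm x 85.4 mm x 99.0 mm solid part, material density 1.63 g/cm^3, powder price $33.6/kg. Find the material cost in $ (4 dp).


V = 49.4 * 85.4 * 99.0 = 417657.24 mm^3 = 417.65724 cm^3
Mass = 417.65724 * 1.63 / 1000 = 0.6807813 kg
Cost = 0.6807813 * 33.6 = 22.8743 $


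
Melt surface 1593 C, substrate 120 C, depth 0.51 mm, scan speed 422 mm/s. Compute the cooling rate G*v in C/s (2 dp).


G = (1593-120)/0.51 = 2888.23529412 C/mm
CR = 2888.23529412 * 422 = 1218835.29 C/s


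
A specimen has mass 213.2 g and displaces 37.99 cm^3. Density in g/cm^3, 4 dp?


rho = 213.2 / 37.99 = 5.612 g/cm^3


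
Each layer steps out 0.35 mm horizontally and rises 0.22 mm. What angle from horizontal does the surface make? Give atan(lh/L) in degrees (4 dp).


angle = atan(0.22/0.35) = 32.1523 degrees


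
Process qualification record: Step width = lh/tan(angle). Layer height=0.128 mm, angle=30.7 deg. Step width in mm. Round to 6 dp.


step = 0.128 / tan(30.7) = 0.215577 mm


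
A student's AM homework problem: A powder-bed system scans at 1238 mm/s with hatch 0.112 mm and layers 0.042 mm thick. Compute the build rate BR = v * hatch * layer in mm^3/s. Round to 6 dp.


Rate = 1238 * 0.112 * 0.042 = 5.823552 mm^3/s


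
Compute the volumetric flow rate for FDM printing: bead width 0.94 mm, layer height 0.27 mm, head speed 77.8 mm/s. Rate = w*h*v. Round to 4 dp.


Rate = 0.94 * 0.27 * 77.8 = 19.7456 mm^3/s


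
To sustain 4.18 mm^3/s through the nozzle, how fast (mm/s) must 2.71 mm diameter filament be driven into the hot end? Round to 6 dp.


A = pi*(2.71/2)^2 = 5.768043
v = 4.18 / 5.768043 = 0.724683 mm/s


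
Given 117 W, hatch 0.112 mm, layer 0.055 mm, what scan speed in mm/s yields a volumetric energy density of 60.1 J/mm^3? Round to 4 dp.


v = 117 / (60.1*0.112*0.055) = 316.0317 mm/s


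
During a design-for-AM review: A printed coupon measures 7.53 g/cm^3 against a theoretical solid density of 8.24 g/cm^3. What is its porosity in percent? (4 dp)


Porosity = (1-7.53/8.24)*100 = 8.6165 %


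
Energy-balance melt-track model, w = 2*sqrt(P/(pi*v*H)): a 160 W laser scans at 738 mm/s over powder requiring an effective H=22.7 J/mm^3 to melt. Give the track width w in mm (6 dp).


w = 2*sqrt(160/(pi*738*22.7)) = 0.110274 mm


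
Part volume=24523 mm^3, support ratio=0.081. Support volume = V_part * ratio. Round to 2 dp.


V_support = 24523 * 0.081 = 1986.36 mm^3


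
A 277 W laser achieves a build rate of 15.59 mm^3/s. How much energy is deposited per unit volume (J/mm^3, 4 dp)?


SE = 277 / 15.59 = 17.7678 J/mm^3


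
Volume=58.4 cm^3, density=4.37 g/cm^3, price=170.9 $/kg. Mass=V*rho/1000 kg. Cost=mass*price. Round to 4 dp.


Mass = 58.4*4.37/1000 = 0.255208 kg
Cost = 0.255208 * 170.9 = 43.615 $


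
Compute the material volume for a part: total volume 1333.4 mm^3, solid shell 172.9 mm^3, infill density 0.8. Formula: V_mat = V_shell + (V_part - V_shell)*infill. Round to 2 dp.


V_infill = (1333.4 - 172.9) * 0.8 = 928.4
V_total = 172.9 + 928.4 = 1101.3 mm^3


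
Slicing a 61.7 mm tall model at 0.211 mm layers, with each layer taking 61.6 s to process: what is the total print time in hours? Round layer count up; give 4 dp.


Layers = ceil(61.7/0.211) = 293
t = 293 * 61.6 / 3600 = 5.0136 hrs


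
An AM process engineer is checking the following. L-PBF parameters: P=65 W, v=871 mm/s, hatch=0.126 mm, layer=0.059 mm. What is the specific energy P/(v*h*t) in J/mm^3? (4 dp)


Build rate = 871 * 0.126 * 0.059 = 6.475014 mm^3/s
SE = 65 / 6.475014 = 10.0386 J/mm^3


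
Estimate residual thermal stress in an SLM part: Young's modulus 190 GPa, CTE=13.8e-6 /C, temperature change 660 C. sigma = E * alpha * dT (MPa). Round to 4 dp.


sigma = 190*1000 * 13.8e-6 * 660 = 1730.52 MPa


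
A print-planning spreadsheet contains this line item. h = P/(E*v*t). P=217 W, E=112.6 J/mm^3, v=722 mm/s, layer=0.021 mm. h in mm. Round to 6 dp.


h = 217 / (112.6*722*0.021) = 0.127106 mm


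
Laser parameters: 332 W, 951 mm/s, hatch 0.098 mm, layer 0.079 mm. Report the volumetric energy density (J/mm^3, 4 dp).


E = 332 / (951*0.098*0.079) = 45.0925 J/mm^3


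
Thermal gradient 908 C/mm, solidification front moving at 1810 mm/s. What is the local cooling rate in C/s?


CR = 908 * 1810 = 1643480 C/s


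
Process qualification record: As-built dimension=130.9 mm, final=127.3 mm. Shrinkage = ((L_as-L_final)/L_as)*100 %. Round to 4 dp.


Shrinkage = ((130.9-127.3)/130.9)*100 = 2.7502 %


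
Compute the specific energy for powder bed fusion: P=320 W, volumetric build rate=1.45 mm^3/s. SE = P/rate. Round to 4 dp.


SE = 320 / 1.45 = 220.6897 J/mm^3


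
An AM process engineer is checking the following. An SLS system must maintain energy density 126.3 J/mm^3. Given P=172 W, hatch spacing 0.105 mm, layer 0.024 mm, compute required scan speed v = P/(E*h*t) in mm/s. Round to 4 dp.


v = 172 / (126.3*0.105*0.024) = 540.4115 mm/s


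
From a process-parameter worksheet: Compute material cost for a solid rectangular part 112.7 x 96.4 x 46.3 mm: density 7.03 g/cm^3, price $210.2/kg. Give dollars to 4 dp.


V = 112.7 * 96.4 * 46.3 = 503016.164 mm^3 = 503.016164 cm^3
Mass = 503.016164 * 7.03 / 1000 = 3.53620363 kg
Cost = 3.53620363 * 210.2 = 743.31 $


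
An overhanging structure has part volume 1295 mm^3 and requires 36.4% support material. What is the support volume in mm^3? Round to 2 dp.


V_support = 1295 * 0.364 = 471.38 mm^3


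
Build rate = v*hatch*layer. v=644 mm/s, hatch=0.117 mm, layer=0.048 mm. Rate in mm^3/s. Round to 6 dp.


Rate = 644 * 0.117 * 0.048 = 3.616704 mm^3/s


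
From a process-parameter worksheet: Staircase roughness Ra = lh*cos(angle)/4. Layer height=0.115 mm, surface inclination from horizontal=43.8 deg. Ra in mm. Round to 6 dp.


Ra = 0.115 * cos(43.8) / 4 = 0.020751 mm


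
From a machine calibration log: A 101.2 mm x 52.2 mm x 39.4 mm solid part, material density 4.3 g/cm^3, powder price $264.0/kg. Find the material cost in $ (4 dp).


V = 101.2 * 52.2 * 39.4 = 208136.016 mm^3 = 208.136016 cm^3
Mass = 208.136016 * 4.3 / 1000 = 0.89498487 kg
Cost = 0.89498487 * 264.0 = 236.276 $


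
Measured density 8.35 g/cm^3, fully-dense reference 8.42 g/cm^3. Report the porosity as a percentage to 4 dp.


Porosity = (1-8.35/8.42)*100 = 0.8314 %


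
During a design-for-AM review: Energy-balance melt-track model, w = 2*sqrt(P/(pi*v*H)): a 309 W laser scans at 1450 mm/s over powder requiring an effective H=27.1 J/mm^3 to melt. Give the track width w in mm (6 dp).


w = 2*sqrt(309/(pi*1450*27.1)) = 0.100061 mm


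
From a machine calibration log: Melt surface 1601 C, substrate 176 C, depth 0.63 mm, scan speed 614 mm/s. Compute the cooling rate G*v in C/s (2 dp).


G = (1601-176)/0.63 = 2261.9047619 C/mm
CR = 2261.9047619 * 614 = 1388809.52 C/s


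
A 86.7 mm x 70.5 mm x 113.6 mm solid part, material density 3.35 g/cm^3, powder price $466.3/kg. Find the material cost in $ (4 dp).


V = 86.7 * 70.5 * 113.6 = 694362.96 mm^3 = 694.36296 cm^3
Mass = 694.36296 * 3.35 / 1000 = 2.32611592 kg
Cost = 2.32611592 * 466.3 = 1084.6679 $


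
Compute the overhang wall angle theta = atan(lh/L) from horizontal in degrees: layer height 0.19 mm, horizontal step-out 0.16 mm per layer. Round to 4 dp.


angle = atan(0.19/0.16) = 49.8991 degrees


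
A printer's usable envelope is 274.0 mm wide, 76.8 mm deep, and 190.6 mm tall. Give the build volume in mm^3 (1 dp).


V = 274.0 * 76.8 * 190.6 = 4010833.9 mm^3


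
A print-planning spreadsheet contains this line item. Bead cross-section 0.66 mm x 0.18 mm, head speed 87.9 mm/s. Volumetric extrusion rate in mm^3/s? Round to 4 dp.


Rate = 0.66 * 0.18 * 87.9 = 10.4425 mm^3/s


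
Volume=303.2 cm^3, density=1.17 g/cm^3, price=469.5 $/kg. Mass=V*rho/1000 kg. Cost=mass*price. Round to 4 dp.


Mass = 303.2*1.17/1000 = 0.354744 kg
Cost = 0.354744 * 469.5 = 166.5523 $


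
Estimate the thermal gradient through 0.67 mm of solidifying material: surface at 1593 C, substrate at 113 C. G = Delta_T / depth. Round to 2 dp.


G = (1593-113)/0.67 = 2208.96 C/mm


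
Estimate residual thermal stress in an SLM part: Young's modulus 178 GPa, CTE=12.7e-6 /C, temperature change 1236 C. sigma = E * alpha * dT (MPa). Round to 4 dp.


sigma = 178*1000 * 12.7e-6 * 1236 = 2794.1016 MPa


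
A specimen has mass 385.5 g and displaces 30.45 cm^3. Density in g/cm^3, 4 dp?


rho = 385.5 / 30.45 = 12.6601 g/cm^3


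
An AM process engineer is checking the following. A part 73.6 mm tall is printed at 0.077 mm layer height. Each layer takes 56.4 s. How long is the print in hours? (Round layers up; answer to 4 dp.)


Layers = ceil(73.6/0.077) = 956
t = 956 * 56.4 / 3600 = 14.9773 hrs


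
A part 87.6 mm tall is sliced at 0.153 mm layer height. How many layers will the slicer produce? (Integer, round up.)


Layers = ceil(87.6/0.153) = 573


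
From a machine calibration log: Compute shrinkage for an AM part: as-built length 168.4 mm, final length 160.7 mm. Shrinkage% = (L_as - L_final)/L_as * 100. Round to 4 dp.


Shrinkage = ((168.4-160.7)/168.4)*100 = 4.5724 %


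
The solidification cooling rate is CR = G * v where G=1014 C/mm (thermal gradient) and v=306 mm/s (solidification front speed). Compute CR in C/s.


CR = 1014 * 306 = 310284 C/s


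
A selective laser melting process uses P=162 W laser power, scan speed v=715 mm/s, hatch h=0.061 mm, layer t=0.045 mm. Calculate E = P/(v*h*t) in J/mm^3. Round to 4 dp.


E = 162 / (715*0.061*0.045) = 82.5404 J/mm^3


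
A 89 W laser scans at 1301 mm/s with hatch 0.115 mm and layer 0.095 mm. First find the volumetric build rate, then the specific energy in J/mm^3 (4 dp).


Build rate = 1301 * 0.115 * 0.095 = 14.213425 mm^3/s
SE = 89 / 14.213425 = 6.2617 J/mm^3


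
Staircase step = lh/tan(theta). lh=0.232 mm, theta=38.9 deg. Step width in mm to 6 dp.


step = 0.232 / tan(38.9) = 0.287521 mm


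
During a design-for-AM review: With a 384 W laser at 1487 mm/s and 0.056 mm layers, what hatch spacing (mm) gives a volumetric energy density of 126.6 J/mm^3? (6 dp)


h = 384 / (126.6*1487*0.056) = 0.036425 mm


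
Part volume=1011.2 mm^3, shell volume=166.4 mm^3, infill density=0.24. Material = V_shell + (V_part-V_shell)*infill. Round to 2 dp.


V_infill = (1011.2 - 166.4) * 0.24 = 202.75
V_total = 166.4 + 202.75 = 369.15 mm^3


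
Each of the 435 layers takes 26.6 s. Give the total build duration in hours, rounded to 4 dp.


t = 435 * 26.6 / 3600 = 3.2142 hrs


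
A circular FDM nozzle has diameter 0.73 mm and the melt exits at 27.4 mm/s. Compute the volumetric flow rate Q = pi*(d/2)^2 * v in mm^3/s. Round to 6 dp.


A = pi*(0.73/2)^2 = 0.41853868 mm^2
Q = 0.41853868 * 27.4 = 11.46796 mm^3/s


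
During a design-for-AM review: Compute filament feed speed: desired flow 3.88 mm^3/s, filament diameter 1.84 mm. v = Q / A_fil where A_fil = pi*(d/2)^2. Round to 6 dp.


A = pi*(1.84/2)^2 = 2.659044
v = 3.88 / 2.659044 = 1.459171 mm/s


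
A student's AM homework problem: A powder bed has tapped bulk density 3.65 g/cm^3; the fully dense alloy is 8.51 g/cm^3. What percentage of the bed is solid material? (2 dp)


Packing = (3.65/8.51)*100 = 42.89 %


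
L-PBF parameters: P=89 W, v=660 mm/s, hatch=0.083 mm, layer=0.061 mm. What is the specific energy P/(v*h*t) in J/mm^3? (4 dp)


Build rate = 660 * 0.083 * 0.061 = 3.34158 mm^3/s
SE = 89 / 3.34158 = 26.6341 J/mm^3


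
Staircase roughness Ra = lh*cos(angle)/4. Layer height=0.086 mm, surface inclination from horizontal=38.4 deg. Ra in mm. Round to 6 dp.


Ra = 0.086 * cos(38.4) / 4 = 0.016849 mm


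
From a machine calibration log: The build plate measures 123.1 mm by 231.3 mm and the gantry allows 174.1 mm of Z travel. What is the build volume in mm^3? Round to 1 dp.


V = 123.1 * 231.3 * 174.1 = 4957154.5 mm^3


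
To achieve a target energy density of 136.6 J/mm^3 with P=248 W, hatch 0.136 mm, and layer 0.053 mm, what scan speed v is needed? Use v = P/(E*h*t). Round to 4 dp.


v = 248 / (136.6*0.136*0.053) = 251.8757 mm/s


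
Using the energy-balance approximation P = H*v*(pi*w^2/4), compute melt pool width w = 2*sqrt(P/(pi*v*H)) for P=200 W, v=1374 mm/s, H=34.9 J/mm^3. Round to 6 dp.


w = 2*sqrt(200/(pi*1374*34.9)) = 0.072873 mm


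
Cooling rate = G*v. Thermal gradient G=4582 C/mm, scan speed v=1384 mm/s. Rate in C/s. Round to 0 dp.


CR = 4582 * 1384 = 6341488 C/s


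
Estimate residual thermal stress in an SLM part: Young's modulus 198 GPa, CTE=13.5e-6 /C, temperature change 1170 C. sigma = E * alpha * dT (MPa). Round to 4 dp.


sigma = 198*1000 * 13.5e-6 * 1170 = 3127.41 MPa


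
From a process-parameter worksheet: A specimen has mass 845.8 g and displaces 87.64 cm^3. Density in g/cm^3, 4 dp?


rho = 845.8 / 87.64 = 9.6508 g/cm^3


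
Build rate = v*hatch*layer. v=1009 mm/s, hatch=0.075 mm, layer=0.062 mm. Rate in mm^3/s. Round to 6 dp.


Rate = 1009 * 0.075 * 0.062 = 4.69185 mm^3/s


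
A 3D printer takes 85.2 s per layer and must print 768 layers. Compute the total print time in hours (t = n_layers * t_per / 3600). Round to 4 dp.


t = 768 * 85.2 / 3600 = 18.176 hrs


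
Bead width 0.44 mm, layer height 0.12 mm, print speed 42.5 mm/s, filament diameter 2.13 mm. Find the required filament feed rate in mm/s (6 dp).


Q = 0.44 * 0.12 * 42.5 = 2.244 mm^3/s
A_fil = pi*(2.13/2)^2 = 3.56327293 mm^2
v_feed = 2.244 / 3.56327293 = 0.629758 mm/s


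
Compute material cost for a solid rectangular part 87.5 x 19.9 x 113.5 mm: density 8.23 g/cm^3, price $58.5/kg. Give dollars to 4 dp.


V = 87.5 * 19.9 * 113.5 = 197631.875 mm^3 = 197.631875 cm^3
Mass = 197.631875 * 8.23 / 1000 = 1.62651033 kg
Cost = 1.62651033 * 58.5 = 95.1509 $


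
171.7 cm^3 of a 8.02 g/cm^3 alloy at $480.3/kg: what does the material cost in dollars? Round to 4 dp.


Mass = 171.7*8.02/1000 = 1.377034 kg
Cost = 1.377034 * 480.3 = 661.3894 $


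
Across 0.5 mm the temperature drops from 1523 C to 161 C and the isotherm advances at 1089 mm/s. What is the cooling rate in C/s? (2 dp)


G = (1523-161)/0.5 = 2724.0 C/mm
CR = 2724.0 * 1089 = 2966436.0 C/s


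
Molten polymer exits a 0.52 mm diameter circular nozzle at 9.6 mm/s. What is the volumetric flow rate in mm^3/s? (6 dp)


A = pi*(0.52/2)^2 = 0.21237166 mm^2
Q = 0.21237166 * 9.6 = 2.038768 mm^3/s


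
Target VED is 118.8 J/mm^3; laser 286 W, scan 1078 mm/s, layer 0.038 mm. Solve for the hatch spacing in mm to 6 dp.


h = 286 / (118.8*1078*0.038) = 0.058769 mm


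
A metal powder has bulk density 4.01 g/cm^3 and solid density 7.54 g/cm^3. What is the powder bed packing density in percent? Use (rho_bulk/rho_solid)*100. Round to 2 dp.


Packing = (4.01/7.54)*100 = 53.18 %


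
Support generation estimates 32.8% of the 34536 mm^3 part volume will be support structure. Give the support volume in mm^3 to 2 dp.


V_support = 34536 * 0.328 = 11327.81 mm^3


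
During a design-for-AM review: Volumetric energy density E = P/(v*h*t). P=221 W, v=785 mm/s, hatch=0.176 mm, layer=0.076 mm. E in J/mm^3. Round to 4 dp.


E = 221 / (785*0.176*0.076) = 21.0473 J/mm^3


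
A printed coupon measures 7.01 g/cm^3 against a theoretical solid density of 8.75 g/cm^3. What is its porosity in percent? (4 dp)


Porosity = (1-7.01/8.75)*100 = 19.8857 %


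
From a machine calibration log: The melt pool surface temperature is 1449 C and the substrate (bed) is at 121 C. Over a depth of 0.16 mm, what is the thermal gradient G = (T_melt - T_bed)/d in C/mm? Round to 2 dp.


G = (1449-121)/0.16 = 8300.0 C/mm


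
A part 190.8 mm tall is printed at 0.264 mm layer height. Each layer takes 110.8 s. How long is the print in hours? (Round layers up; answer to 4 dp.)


Layers = ceil(190.8/0.264) = 723
t = 723 * 110.8 / 3600 = 22.2523 hrs


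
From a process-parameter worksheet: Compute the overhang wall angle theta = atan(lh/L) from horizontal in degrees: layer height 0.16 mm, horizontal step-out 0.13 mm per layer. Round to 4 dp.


angle = atan(0.16/0.13) = 50.9061 degrees


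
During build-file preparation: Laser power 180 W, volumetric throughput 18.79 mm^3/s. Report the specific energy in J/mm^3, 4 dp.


SE = 180 / 18.79 = 9.5796 J/mm^3


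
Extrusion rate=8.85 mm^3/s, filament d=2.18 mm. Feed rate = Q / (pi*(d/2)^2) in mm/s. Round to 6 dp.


A = pi*(2.18/2)^2 = 3.732526
v = 8.85 / 3.732526 = 2.371048 mm/s


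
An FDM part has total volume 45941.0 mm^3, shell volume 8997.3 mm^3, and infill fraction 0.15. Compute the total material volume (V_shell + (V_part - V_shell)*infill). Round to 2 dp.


V_infill = (45941.0 - 8997.3) * 0.15 = 5541.56
V_total = 8997.3 + 5541.56 = 14538.86 mm^3


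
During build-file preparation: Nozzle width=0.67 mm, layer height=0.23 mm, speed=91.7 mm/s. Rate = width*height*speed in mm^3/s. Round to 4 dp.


Rate = 0.67 * 0.23 * 91.7 = 14.131 mm^3/s


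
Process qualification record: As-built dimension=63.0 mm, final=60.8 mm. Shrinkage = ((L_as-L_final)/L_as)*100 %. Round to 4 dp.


Shrinkage = ((63.0-60.8)/63.0)*100 = 3.4921 %


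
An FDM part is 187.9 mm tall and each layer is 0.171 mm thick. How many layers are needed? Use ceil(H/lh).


Layers = ceil(187.9/0.171) = 1099


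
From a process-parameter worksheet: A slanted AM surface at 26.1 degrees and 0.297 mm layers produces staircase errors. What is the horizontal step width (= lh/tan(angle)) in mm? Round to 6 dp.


step = 0.297 / tan(26.1) = 0.606252 mm


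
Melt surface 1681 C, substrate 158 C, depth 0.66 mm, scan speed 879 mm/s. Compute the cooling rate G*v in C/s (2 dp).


G = (1681-158)/0.66 = 2307.57575758 C/mm
CR = 2307.57575758 * 879 = 2028359.09 C/s


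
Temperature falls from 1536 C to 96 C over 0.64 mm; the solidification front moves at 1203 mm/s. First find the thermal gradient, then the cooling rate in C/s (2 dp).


G = (1536-96)/0.64 = 2250.0 C/mm
CR = 2250.0 * 1203 = 2706750.0 C/s


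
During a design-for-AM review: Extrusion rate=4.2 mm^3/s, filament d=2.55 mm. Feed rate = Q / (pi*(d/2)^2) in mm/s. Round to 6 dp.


A = pi*(2.55/2)^2 = 5.107052
v = 4.2 / 5.107052 = 0.822392 mm/s


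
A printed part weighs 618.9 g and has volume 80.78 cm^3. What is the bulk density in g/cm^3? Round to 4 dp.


rho = 618.9 / 80.78 = 7.6615 g/cm^3


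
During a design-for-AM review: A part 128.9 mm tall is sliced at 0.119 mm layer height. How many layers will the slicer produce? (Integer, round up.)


Layers = ceil(128.9/0.119) = 1084


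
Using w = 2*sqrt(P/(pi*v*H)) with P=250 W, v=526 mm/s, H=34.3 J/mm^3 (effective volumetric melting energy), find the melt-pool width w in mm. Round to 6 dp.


w = 2*sqrt(250/(pi*526*34.3)) = 0.132827 mm


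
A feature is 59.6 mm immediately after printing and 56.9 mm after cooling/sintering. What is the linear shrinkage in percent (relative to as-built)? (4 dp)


Shrinkage = ((59.6-56.9)/59.6)*100 = 4.5302 %


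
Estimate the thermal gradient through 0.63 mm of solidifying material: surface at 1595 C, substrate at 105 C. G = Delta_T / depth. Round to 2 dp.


G = (1595-105)/0.63 = 2365.08 C/mm


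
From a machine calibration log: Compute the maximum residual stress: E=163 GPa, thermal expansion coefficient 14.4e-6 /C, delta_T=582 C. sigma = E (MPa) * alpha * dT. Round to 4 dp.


sigma = 163*1000 * 14.4e-6 * 582 = 1366.0704 MPa


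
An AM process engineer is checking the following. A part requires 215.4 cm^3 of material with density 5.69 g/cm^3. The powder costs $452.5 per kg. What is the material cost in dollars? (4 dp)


Mass = 215.4*5.69/1000 = 1.225626 kg
Cost = 1.225626 * 452.5 = 554.5958 $


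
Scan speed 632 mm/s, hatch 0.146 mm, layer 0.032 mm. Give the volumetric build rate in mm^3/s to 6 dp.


Rate = 632 * 0.146 * 0.032 = 2.952704 mm^3/s


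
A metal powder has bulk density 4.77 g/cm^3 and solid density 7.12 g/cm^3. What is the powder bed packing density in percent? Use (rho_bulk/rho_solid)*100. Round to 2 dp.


Packing = (4.77/7.12)*100 = 66.99 %


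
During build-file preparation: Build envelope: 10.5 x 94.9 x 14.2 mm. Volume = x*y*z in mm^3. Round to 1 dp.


V = 10.5 * 94.9 * 14.2 = 14149.6 mm^3


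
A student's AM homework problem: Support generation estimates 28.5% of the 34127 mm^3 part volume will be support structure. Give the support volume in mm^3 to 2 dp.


V_support = 34127 * 0.285 = 9726.2 mm^3


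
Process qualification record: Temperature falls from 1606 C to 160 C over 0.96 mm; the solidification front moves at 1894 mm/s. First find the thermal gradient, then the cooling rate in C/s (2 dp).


G = (1606-160)/0.96 = 1506.25 C/mm
CR = 1506.25 * 1894 = 2852837.5 C/s


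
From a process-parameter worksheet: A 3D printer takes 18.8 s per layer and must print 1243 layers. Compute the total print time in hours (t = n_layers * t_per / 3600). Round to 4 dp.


t = 1243 * 18.8 / 3600 = 6.4912 hrs


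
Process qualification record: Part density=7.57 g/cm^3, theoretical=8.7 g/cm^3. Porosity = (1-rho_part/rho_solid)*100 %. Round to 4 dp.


Porosity = (1-7.57/8.7)*100 = 12.9885 %


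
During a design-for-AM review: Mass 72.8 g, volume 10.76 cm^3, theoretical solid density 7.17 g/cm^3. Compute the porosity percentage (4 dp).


rho_part = 72.8 / 10.76 = 6.76579926 g/cm^3
Porosity = (1 - 6.76579926/7.17)*100 = 5.6374 %


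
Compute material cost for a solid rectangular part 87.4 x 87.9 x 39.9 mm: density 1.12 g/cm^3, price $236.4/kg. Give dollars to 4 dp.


V = 87.4 * 87.9 * 39.9 = 306530.154 mm^3 = 306.530154 cm^3
Mass = 306.530154 * 1.12 / 1000 = 0.34331377 kg
Cost = 0.34331377 * 236.4 = 81.1594 $


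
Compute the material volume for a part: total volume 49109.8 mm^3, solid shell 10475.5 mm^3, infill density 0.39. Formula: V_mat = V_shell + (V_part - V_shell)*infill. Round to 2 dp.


V_infill = (49109.8 - 10475.5) * 0.39 = 15067.38
V_total = 10475.5 + 15067.38 = 25542.88 mm^3


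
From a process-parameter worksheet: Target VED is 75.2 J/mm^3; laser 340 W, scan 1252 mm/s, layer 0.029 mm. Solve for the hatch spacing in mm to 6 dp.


h = 340 / (75.2*1252*0.029) = 0.124526 mm


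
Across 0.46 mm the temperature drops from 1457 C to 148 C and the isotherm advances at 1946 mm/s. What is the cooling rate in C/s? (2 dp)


G = (1457-148)/0.46 = 2845.65217391 C/mm
CR = 2845.65217391 * 1946 = 5537639.13 C/s


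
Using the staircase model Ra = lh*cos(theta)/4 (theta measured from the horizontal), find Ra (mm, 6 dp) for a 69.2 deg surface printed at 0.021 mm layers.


Ra = 0.021 * cos(69.2) / 4 = 0.001864 mm


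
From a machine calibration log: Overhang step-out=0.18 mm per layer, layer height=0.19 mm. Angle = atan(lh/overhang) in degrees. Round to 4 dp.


angle = atan(0.19/0.18) = 46.5482 degrees


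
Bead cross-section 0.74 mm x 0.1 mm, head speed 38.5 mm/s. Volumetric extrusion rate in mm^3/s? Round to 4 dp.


Rate = 0.74 * 0.1 * 38.5 = 2.849 mm^3/s


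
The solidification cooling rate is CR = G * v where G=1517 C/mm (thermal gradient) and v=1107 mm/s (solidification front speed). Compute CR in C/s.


CR = 1517 * 1107 = 1679319 C/s


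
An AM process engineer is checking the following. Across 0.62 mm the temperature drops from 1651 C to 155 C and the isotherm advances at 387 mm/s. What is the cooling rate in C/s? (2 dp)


G = (1651-155)/0.62 = 2412.90322581 C/mm
CR = 2412.90322581 * 387 = 933793.55 C/s


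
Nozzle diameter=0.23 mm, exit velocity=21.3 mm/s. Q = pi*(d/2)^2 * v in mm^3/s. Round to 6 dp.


A = pi*(0.23/2)^2 = 0.04154756 mm^2
Q = 0.04154756 * 21.3 = 0.884963 mm^3/s


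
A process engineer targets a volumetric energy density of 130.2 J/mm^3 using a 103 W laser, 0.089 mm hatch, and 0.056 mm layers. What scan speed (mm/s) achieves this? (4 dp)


v = 103 / (130.2*0.089*0.056) = 158.726 mm/s


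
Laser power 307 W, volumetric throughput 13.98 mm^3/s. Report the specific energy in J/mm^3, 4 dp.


SE = 307 / 13.98 = 21.9599 J/mm^3


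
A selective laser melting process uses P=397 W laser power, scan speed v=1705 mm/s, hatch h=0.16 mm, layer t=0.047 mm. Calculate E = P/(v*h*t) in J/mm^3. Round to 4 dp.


E = 397 / (1705*0.16*0.047) = 30.9634 J/mm^3


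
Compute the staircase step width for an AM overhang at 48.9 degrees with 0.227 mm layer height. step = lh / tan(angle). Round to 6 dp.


step = 0.227 / tan(48.9) = 0.198025 mm


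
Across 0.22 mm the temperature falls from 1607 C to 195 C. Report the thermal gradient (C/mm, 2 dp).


G = (1607-195)/0.22 = 6418.18 C/mm


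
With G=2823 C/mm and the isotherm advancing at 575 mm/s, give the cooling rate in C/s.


CR = 2823 * 575 = 1623225 C/s


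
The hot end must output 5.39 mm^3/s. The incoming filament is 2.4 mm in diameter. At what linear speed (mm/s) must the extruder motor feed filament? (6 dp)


A = pi*(2.4/2)^2 = 4.523893
v = 5.39 / 4.523893 = 1.191452 mm/s


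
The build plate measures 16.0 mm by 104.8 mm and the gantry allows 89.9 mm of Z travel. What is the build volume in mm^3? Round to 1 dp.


V = 16.0 * 104.8 * 89.9 = 150744.3 mm^3


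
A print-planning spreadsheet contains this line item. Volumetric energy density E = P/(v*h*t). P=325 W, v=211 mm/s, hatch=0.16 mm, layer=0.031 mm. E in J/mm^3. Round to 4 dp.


E = 325 / (211*0.16*0.031) = 310.5412 J/mm^3


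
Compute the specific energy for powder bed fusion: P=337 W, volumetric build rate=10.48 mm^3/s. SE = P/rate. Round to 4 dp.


SE = 337 / 10.48 = 32.1565 J/mm^3


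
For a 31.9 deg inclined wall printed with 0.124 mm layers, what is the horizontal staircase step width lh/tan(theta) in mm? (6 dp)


step = 0.124 / tan(31.9) = 0.199214 mm


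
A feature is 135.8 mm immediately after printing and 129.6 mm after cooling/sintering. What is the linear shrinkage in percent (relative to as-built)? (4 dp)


Shrinkage = ((135.8-129.6)/135.8)*100 = 4.5655 %


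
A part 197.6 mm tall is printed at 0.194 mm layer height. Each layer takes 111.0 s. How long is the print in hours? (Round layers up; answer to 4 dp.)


Layers = ceil(197.6/0.194) = 1019
t = 1019 * 111.0 / 3600 = 31.4192 hrs


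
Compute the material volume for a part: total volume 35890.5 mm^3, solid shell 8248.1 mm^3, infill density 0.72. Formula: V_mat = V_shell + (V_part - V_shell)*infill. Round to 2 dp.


V_infill = (35890.5 - 8248.1) * 0.72 = 19902.53
V_total = 8248.1 + 19902.53 = 28150.63 mm^3


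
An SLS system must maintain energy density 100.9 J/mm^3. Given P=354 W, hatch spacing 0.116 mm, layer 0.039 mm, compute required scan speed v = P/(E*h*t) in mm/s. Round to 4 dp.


v = 354 / (100.9*0.116*0.039) = 775.5137 mm/s


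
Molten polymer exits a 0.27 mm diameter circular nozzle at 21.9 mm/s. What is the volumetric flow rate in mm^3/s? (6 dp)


A = pi*(0.27/2)^2 = 0.05725553 mm^2
Q = 0.05725553 * 21.9 = 1.253896 mm^3/s


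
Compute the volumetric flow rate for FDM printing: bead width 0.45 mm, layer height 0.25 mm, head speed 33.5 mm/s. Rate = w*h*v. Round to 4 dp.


Rate = 0.45 * 0.25 * 33.5 = 3.7688 mm^3/s


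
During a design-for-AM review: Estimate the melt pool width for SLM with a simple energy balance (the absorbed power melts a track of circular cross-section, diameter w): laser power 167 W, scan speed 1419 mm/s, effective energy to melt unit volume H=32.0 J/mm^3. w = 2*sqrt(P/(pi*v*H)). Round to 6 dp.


w = 2*sqrt(167/(pi*1419*32.0)) = 0.06843 mm


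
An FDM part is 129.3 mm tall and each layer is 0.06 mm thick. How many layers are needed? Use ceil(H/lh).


Layers = ceil(129.3/0.06) = 2155


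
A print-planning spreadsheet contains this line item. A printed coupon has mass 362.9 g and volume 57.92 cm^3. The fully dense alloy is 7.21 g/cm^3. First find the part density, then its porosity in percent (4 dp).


rho_part = 362.9 / 57.92 = 6.26553867 g/cm^3
Porosity = (1 - 6.26553867/7.21)*100 = 13.0993 %


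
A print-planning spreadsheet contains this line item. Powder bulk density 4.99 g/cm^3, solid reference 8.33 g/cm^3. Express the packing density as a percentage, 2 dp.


Packing = (4.99/8.33)*100 = 59.9 %


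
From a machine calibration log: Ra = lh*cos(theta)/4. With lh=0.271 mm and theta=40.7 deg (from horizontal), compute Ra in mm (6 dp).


Ra = 0.271 * cos(40.7) / 4 = 0.051364 mm


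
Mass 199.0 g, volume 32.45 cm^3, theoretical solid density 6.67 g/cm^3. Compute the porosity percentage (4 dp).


rho_part = 199.0 / 32.45 = 6.13251156 g/cm^3
Porosity = (1 - 6.13251156/6.67)*100 = 8.0583 %


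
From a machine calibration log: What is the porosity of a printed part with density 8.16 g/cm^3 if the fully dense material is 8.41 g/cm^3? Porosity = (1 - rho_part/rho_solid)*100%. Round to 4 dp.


Porosity = (1-8.16/8.41)*100 = 2.9727 %


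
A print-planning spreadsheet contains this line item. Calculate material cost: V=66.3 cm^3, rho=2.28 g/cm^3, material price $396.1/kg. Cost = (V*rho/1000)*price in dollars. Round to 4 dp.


Mass = 66.3*2.28/1000 = 0.151164 kg
Cost = 0.151164 * 396.1 = 59.8761 $


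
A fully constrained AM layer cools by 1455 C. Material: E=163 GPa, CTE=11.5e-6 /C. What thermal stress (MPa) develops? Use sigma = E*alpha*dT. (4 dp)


sigma = 163*1000 * 11.5e-6 * 1455 = 2727.3975 MPa


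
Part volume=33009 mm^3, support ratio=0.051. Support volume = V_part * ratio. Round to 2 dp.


V_support = 33009 * 0.051 = 1683.46 mm^3


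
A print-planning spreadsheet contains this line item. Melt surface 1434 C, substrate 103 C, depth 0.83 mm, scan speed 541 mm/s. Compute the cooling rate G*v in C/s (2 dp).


G = (1434-103)/0.83 = 1603.61445783 C/mm
CR = 1603.61445783 * 541 = 867555.42 C/s


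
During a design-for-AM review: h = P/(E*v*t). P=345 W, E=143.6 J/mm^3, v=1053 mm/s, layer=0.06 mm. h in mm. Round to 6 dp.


h = 345 / (143.6*1053*0.06) = 0.038026 mm


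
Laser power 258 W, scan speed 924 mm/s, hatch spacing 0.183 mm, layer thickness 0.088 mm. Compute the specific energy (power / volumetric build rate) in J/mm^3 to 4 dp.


Build rate = 924 * 0.183 * 0.088 = 14.880096 mm^3/s
SE = 258 / 14.880096 = 17.3386 J/mm^3


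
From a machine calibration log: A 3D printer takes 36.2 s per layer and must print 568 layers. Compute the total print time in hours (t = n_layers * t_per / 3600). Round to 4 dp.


t = 568 * 36.2 / 3600 = 5.7116 hrs
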